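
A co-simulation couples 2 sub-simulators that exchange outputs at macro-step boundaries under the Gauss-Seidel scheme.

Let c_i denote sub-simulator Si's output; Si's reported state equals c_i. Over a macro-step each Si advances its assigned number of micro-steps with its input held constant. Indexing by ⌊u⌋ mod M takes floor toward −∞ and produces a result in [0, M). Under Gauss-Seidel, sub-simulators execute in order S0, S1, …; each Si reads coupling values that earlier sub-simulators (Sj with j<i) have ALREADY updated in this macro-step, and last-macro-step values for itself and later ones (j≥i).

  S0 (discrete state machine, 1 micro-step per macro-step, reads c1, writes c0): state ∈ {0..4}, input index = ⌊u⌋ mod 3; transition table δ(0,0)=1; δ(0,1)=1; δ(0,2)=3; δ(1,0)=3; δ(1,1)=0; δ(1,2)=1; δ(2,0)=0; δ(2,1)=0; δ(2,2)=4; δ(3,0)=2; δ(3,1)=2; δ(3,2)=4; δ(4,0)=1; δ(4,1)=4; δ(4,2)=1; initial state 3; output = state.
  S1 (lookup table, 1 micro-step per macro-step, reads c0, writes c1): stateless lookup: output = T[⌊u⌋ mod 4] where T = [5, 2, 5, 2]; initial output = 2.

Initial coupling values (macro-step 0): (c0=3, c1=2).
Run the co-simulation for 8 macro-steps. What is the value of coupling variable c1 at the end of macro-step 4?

c1 at macro-step 4 = 2

macro 1: S0 reads c1=2 → after 1×micro: 4; S1 reads c0=4 → after 1×micro: 5 ⇒ (c0=4, c1=5)
macro 2: S0 reads c1=5 → after 1×micro: 1; S1 reads c0=1 → after 1×micro: 2 ⇒ (c0=1, c1=2)
macro 3: S0 reads c1=2 → after 1×micro: 1; S1 reads c0=1 → after 1×micro: 2 ⇒ (c0=1, c1=2)
macro 4: S0 reads c1=2 → after 1×micro: 1; S1 reads c0=1 → after 1×micro: 2 ⇒ (c0=1, c1=2)
macro 5: S0 reads c1=2 → after 1×micro: 1; S1 reads c0=1 → after 1×micro: 2 ⇒ (c0=1, c1=2)
macro 6: S0 reads c1=2 → after 1×micro: 1; S1 reads c0=1 → after 1×micro: 2 ⇒ (c0=1, c1=2)
macro 7: S0 reads c1=2 → after 1×micro: 1; S1 reads c0=1 → after 1×micro: 2 ⇒ (c0=1, c1=2)
macro 8: S0 reads c1=2 → after 1×micro: 1; S1 reads c0=1 → after 1×micro: 2 ⇒ (c0=1, c1=2)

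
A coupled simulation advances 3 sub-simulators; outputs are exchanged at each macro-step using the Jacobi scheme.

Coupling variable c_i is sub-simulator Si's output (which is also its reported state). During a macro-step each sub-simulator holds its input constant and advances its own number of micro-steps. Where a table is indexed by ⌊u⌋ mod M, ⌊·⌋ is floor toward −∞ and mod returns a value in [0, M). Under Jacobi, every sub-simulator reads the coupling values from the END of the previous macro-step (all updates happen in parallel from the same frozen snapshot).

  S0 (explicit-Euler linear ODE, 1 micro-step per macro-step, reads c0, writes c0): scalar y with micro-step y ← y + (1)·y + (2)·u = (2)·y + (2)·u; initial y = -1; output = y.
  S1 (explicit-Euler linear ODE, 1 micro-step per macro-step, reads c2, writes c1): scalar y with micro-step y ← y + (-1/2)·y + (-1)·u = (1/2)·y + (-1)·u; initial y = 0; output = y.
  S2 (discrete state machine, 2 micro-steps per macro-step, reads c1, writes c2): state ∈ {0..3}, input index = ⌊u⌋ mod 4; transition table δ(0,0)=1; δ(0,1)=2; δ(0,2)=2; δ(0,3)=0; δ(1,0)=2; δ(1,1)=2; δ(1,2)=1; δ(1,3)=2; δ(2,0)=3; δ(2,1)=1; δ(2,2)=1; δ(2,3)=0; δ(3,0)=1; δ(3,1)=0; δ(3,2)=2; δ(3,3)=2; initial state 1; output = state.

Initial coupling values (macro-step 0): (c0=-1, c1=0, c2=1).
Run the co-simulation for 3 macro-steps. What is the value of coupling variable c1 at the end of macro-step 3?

macro 1: S0 reads c0=-1 → after 1×micro: -4; S1 reads c2=1 → after 1×micro: -1; S2 reads c1=0 → after 2×micro: 3 ⇒ (c0=-4, c1=-1, c2=3)
macro 2: S0 reads c0=-4 → after 1×micro: -16; S1 reads c2=3 → after 1×micro: -7/2; S2 reads c1=-1 → after 2×micro: 0 ⇒ (c0=-16, c1=-7/2, c2=0)
macro 3: S0 reads c0=-16 → after 1×micro: -64; S1 reads c2=0 → after 1×micro: -7/4; S2 reads c1=-7/2 → after 2×micro: 2 ⇒ (c0=-64, c1=-7/4, c2=2)

c1 at macro-step 3 = -7/4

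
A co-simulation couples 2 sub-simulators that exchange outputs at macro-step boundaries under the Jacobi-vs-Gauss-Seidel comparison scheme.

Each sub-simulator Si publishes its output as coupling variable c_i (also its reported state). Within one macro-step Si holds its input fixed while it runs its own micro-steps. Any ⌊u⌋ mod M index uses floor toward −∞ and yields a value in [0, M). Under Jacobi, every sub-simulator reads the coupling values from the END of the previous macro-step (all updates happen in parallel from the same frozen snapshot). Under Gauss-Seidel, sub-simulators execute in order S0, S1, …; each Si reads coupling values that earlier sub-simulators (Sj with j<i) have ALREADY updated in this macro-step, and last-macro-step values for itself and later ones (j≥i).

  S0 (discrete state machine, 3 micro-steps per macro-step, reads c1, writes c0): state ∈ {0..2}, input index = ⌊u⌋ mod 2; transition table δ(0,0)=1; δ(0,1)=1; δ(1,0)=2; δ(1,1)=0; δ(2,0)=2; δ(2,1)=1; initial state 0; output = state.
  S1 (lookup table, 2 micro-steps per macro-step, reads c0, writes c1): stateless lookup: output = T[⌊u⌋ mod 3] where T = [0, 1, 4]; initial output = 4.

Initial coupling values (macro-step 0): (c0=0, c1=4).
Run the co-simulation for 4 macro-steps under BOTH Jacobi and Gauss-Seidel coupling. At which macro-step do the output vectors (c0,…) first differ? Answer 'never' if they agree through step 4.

first divergence at macro-step: 1

[Jacobi] macro 1: S0 reads c1=4 → after 3×micro: 2; S1 reads c0=0 → after 2×micro: 0 ⇒ (c0=2, c1=0)
[Jacobi] macro 2: S0 reads c1=0 → after 3×micro: 2; S1 reads c0=2 → after 2×micro: 4 ⇒ (c0=2, c1=4)
[Jacobi] macro 3: S0 reads c1=4 → after 3×micro: 2; S1 reads c0=2 → after 2×micro: 4 ⇒ (c0=2, c1=4)
[Jacobi] macro 4: S0 reads c1=4 → after 3×micro: 2; S1 reads c0=2 → after 2×micro: 4 ⇒ (c0=2, c1=4)
[Gauss-Seidel] macro 1: S0 reads c1=4 → after 3×micro: 2; S1 reads c0=2 → after 2×micro: 4 ⇒ (c0=2, c1=4)
[Gauss-Seidel] macro 2: S0 reads c1=4 → after 3×micro: 2; S1 reads c0=2 → after 2×micro: 4 ⇒ (c0=2, c1=4)
[Gauss-Seidel] macro 3: S0 reads c1=4 → after 3×micro: 2; S1 reads c0=2 → after 2×micro: 4 ⇒ (c0=2, c1=4)
[Gauss-Seidel] macro 4: S0 reads c1=4 → after 3×micro: 2; S1 reads c0=2 → after 2×micro: 4 ⇒ (c0=2, c1=4)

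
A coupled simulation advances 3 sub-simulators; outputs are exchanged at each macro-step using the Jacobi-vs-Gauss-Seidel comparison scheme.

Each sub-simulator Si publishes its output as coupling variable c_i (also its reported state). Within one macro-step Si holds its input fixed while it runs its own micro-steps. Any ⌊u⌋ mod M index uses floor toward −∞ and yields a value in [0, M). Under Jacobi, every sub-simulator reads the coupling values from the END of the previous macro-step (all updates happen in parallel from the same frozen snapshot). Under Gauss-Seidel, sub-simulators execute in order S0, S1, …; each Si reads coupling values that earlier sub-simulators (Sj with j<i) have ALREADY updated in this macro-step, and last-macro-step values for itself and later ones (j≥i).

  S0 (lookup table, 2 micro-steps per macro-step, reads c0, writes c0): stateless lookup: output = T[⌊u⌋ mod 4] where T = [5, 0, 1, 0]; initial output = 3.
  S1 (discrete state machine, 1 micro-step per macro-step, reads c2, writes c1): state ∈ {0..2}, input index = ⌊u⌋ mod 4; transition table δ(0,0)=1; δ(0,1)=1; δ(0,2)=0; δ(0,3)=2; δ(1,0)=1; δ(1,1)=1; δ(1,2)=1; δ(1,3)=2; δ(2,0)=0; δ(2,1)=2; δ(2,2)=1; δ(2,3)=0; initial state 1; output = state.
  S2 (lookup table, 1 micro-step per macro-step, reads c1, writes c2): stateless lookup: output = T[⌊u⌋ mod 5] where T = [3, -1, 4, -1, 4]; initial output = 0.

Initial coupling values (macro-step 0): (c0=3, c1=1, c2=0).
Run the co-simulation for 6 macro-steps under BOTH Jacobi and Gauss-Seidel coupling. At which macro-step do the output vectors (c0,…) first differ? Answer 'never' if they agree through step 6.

[Jacobi] macro 1: S0 reads c0=3 → after 2×micro: 0; S1 reads c2=0 → after 1×micro: 1; S2 reads c1=1 → after 1×micro: -1 ⇒ (c0=0, c1=1, c2=-1)
[Jacobi] macro 2: S0 reads c0=0 → after 2×micro: 5; S1 reads c2=-1 → after 1×micro: 2; S2 reads c1=1 → after 1×micro: -1 ⇒ (c0=5, c1=2, c2=-1)
[Jacobi] macro 3: S0 reads c0=5 → after 2×micro: 0; S1 reads c2=-1 → after 1×micro: 0; S2 reads c1=2 → after 1×micro: 4 ⇒ (c0=0, c1=0, c2=4)
[Jacobi] macro 4: S0 reads c0=0 → after 2×micro: 5; S1 reads c2=4 → after 1×micro: 1; S2 reads c1=0 → after 1×micro: 3 ⇒ (c0=5, c1=1, c2=3)
[Jacobi] macro 5: S0 reads c0=5 → after 2×micro: 0; S1 reads c2=3 → after 1×micro: 2; S2 reads c1=1 → after 1×micro: -1 ⇒ (c0=0, c1=2, c2=-1)
[Jacobi] macro 6: S0 reads c0=0 → after 2×micro: 5; S1 reads c2=-1 → after 1×micro: 0; S2 reads c1=2 → after 1×micro: 4 ⇒ (c0=5, c1=0, c2=4)
[Gauss-Seidel] macro 1: S0 reads c0=3 → after 2×micro: 0; S1 reads c2=0 → after 1×micro: 1; S2 reads c1=1 → after 1×micro: -1 ⇒ (c0=0, c1=1, c2=-1)
[Gauss-Seidel] macro 2: S0 reads c0=0 → after 2×micro: 5; S1 reads c2=-1 → after 1×micro: 2; S2 reads c1=2 → after 1×micro: 4 ⇒ (c0=5, c1=2, c2=4)
[Gauss-Seidel] macro 3: S0 reads c0=5 → after 2×micro: 0; S1 reads c2=4 → after 1×micro: 0; S2 reads c1=0 → after 1×micro: 3 ⇒ (c0=0, c1=0, c2=3)
[Gauss-Seidel] macro 4: S0 reads c0=0 → after 2×micro: 5; S1 reads c2=3 → after 1×micro: 2; S2 reads c1=2 → after 1×micro: 4 ⇒ (c0=5, c1=2, c2=4)
[Gauss-Seidel] macro 5: S0 reads c0=5 → after 2×micro: 0; S1 reads c2=4 → after 1×micro: 0; S2 reads c1=0 → after 1×micro: 3 ⇒ (c0=0, c1=0, c2=3)
[Gauss-Seidel] macro 6: S0 reads c0=0 → after 2×micro: 5; S1 reads c2=3 → after 1×micro: 2; S2 reads c1=2 → after 1×micro: 4 ⇒ (c0=5, c1=2, c2=4)

first divergence at macro-step: 2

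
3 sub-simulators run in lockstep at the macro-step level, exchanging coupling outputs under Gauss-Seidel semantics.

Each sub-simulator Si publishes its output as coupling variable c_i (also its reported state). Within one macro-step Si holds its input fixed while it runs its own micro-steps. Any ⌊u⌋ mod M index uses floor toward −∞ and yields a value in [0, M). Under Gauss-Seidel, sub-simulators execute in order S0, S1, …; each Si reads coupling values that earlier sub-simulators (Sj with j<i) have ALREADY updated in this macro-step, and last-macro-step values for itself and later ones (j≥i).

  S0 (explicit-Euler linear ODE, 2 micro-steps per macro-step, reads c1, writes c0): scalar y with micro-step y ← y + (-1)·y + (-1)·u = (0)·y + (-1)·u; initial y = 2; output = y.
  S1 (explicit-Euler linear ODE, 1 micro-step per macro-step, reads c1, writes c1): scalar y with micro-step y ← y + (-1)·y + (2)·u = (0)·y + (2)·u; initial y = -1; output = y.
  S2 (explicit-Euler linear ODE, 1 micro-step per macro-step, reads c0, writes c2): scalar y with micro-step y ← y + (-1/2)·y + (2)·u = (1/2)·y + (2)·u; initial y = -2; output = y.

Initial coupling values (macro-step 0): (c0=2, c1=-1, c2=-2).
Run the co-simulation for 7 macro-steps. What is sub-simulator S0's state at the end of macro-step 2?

S0 state at macro-step 2 = 2

macro 1: S0 reads c1=-1 → after 2×micro: 1; S1 reads c1=-1 → after 1×micro: -2; S2 reads c0=1 → after 1×micro: 1 ⇒ (c0=1, c1=-2, c2=1)
macro 2: S0 reads c1=-2 → after 2×micro: 2; S1 reads c1=-2 → after 1×micro: -4; S2 reads c0=2 → after 1×micro: 9/2 ⇒ (c0=2, c1=-4, c2=9/2)
macro 3: S0 reads c1=-4 → after 2×micro: 4; S1 reads c1=-4 → after 1×micro: -8; S2 reads c0=4 → after 1×micro: 41/4 ⇒ (c0=4, c1=-8, c2=41/4)
macro 4: S0 reads c1=-8 → after 2×micro: 8; S1 reads c1=-8 → after 1×micro: -16; S2 reads c0=8 → after 1×micro: 169/8 ⇒ (c0=8, c1=-16, c2=169/8)
macro 5: S0 reads c1=-16 → after 2×micro: 16; S1 reads c1=-16 → after 1×micro: -32; S2 reads c0=16 → after 1×micro: 681/16 ⇒ (c0=16, c1=-32, c2=681/16)
macro 6: S0 reads c1=-32 → after 2×micro: 32; S1 reads c1=-32 → after 1×micro: -64; S2 reads c0=32 → after 1×micro: 2729/32 ⇒ (c0=32, c1=-64, c2=2729/32)
macro 7: S0 reads c1=-64 → after 2×micro: 64; S1 reads c1=-64 → after 1×micro: -128; S2 reads c0=64 → after 1×micro: 10921/64 ⇒ (c0=64, c1=-128, c2=10921/64)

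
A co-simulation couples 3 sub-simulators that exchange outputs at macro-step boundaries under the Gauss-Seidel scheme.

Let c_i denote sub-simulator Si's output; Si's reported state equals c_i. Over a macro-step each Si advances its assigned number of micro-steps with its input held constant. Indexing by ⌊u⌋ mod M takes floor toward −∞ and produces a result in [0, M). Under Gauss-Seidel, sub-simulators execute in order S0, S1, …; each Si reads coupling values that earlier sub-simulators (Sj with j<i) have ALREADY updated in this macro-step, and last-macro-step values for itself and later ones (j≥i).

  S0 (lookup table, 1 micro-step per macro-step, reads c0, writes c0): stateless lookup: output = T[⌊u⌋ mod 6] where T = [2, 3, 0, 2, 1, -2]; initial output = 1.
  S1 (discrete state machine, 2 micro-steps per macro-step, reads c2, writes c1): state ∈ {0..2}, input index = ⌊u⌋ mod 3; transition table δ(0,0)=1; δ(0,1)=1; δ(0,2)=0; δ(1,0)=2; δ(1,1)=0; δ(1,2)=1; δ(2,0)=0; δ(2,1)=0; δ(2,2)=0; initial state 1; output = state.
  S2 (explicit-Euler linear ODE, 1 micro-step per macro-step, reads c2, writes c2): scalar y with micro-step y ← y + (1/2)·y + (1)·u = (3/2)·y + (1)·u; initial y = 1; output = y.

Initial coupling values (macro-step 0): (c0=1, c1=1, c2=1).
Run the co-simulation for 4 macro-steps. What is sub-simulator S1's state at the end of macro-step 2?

macro 1: S0 reads c0=1 → after 1×micro: 3; S1 reads c2=1 → after 2×micro: 1; S2 reads c2=1 → after 1×micro: 5/2 ⇒ (c0=3, c1=1, c2=5/2)
macro 2: S0 reads c0=3 → after 1×micro: 2; S1 reads c2=5/2 → after 2×micro: 1; S2 reads c2=5/2 → after 1×micro: 25/4 ⇒ (c0=2, c1=1, c2=25/4)
macro 3: S0 reads c0=2 → after 1×micro: 0; S1 reads c2=25/4 → after 2×micro: 0; S2 reads c2=25/4 → after 1×micro: 125/8 ⇒ (c0=0, c1=0, c2=125/8)
macro 4: S0 reads c0=0 → after 1×micro: 2; S1 reads c2=125/8 → after 2×micro: 2; S2 reads c2=125/8 → after 1×micro: 625/16 ⇒ (c0=2, c1=2, c2=625/16)

S1 state at macro-step 2 = 1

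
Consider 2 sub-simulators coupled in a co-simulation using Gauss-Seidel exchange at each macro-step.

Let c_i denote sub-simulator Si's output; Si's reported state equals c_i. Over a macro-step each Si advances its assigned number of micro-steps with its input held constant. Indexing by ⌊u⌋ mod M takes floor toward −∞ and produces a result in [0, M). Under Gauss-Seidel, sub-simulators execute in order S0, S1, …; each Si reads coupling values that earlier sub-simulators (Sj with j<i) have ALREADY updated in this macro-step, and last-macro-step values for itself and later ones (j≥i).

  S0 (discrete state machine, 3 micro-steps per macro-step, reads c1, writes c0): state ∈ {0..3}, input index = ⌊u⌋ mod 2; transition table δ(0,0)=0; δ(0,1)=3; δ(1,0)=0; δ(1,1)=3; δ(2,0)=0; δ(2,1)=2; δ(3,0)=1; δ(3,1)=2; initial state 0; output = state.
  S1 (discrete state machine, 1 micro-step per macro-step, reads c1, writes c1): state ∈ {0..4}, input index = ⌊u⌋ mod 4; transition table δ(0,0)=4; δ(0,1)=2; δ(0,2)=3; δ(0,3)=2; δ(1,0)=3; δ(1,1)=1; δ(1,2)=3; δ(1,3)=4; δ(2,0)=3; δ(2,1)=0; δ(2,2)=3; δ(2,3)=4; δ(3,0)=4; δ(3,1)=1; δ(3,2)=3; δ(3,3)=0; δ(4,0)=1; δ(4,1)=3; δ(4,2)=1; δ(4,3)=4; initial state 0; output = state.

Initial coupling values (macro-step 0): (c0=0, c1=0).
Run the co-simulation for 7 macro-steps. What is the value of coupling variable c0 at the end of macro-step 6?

c0 at macro-step 6 = 2

macro 1: S0 reads c1=0 → after 3×micro: 0; S1 reads c1=0 → after 1×micro: 4 ⇒ (c0=0, c1=4)
macro 2: S0 reads c1=4 → after 3×micro: 0; S1 reads c1=4 → after 1×micro: 1 ⇒ (c0=0, c1=1)
macro 3: S0 reads c1=1 → after 3×micro: 2; S1 reads c1=1 → after 1×micro: 1 ⇒ (c0=2, c1=1)
macro 4: S0 reads c1=1 → after 3×micro: 2; S1 reads c1=1 → after 1×micro: 1 ⇒ (c0=2, c1=1)
macro 5: S0 reads c1=1 → after 3×micro: 2; S1 reads c1=1 → after 1×micro: 1 ⇒ (c0=2, c1=1)
macro 6: S0 reads c1=1 → after 3×micro: 2; S1 reads c1=1 → after 1×micro: 1 ⇒ (c0=2, c1=1)
macro 7: S0 reads c1=1 → after 3×micro: 2; S1 reads c1=1 → after 1×micro: 1 ⇒ (c0=2, c1=1)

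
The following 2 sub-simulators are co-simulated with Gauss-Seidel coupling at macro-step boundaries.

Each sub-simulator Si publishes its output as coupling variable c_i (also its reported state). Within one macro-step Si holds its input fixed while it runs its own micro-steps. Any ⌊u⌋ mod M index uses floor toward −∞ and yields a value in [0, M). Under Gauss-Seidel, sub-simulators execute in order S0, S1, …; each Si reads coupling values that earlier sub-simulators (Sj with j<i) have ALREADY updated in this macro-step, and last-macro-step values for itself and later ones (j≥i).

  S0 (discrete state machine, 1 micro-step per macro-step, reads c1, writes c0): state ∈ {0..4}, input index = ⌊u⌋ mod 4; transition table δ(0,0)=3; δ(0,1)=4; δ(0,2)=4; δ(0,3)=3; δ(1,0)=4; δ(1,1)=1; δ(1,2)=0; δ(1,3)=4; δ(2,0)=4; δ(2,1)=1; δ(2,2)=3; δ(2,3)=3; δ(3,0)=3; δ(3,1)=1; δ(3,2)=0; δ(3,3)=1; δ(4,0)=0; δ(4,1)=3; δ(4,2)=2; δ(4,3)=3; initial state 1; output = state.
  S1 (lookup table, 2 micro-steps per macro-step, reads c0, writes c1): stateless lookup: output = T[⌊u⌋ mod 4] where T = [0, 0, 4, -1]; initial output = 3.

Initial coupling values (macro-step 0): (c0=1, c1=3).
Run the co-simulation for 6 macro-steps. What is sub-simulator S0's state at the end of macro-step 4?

macro 1: S0 reads c1=3 → after 1×micro: 4; S1 reads c0=4 → after 2×micro: 0 ⇒ (c0=4, c1=0)
macro 2: S0 reads c1=0 → after 1×micro: 0; S1 reads c0=0 → after 2×micro: 0 ⇒ (c0=0, c1=0)
macro 3: S0 reads c1=0 → after 1×micro: 3; S1 reads c0=3 → after 2×micro: -1 ⇒ (c0=3, c1=-1)
macro 4: S0 reads c1=-1 → after 1×micro: 1; S1 reads c0=1 → after 2×micro: 0 ⇒ (c0=1, c1=0)
macro 5: S0 reads c1=0 → after 1×micro: 4; S1 reads c0=4 → after 2×micro: 0 ⇒ (c0=4, c1=0)
macro 6: S0 reads c1=0 → after 1×micro: 0; S1 reads c0=0 → after 2×micro: 0 ⇒ (c0=0, c1=0)

S0 state at macro-step 4 = 1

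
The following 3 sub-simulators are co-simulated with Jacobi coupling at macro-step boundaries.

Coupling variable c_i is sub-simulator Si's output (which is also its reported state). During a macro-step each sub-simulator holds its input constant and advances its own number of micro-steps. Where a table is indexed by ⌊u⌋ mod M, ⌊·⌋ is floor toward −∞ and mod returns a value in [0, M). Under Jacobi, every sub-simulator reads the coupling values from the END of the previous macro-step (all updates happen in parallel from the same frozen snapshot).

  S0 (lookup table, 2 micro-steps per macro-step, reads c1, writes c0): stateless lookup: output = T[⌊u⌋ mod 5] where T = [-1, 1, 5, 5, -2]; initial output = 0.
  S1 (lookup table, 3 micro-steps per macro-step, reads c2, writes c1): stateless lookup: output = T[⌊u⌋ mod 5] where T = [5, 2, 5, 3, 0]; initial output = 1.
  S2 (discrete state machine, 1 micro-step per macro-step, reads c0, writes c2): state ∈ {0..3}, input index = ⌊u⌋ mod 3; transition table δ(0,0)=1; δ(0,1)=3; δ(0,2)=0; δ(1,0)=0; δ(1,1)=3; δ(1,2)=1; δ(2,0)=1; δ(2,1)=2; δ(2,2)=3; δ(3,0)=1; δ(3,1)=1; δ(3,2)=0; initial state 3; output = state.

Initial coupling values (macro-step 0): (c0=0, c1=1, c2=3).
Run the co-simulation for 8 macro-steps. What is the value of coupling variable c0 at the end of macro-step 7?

c0 at macro-step 7 = -1

macro 1: S0 reads c1=1 → after 2×micro: 1; S1 reads c2=3 → after 3×micro: 3; S2 reads c0=0 → after 1×micro: 1 ⇒ (c0=1, c1=3, c2=1)
macro 2: S0 reads c1=3 → after 2×micro: 5; S1 reads c2=1 → after 3×micro: 2; S2 reads c0=1 → after 1×micro: 3 ⇒ (c0=5, c1=2, c2=3)
macro 3: S0 reads c1=2 → after 2×micro: 5; S1 reads c2=3 → after 3×micro: 3; S2 reads c0=5 → after 1×micro: 0 ⇒ (c0=5, c1=3, c2=0)
macro 4: S0 reads c1=3 → after 2×micro: 5; S1 reads c2=0 → after 3×micro: 5; S2 reads c0=5 → after 1×micro: 0 ⇒ (c0=5, c1=5, c2=0)
macro 5: S0 reads c1=5 → after 2×micro: -1; S1 reads c2=0 → after 3×micro: 5; S2 reads c0=5 → after 1×micro: 0 ⇒ (c0=-1, c1=5, c2=0)
macro 6: S0 reads c1=5 → after 2×micro: -1; S1 reads c2=0 → after 3×micro: 5; S2 reads c0=-1 → after 1×micro: 0 ⇒ (c0=-1, c1=5, c2=0)
macro 7: S0 reads c1=5 → after 2×micro: -1; S1 reads c2=0 → after 3×micro: 5; S2 reads c0=-1 → after 1×micro: 0 ⇒ (c0=-1, c1=5, c2=0)
macro 8: S0 reads c1=5 → after 2×micro: -1; S1 reads c2=0 → after 3×micro: 5; S2 reads c0=-1 → after 1×micro: 0 ⇒ (c0=-1, c1=5, c2=0)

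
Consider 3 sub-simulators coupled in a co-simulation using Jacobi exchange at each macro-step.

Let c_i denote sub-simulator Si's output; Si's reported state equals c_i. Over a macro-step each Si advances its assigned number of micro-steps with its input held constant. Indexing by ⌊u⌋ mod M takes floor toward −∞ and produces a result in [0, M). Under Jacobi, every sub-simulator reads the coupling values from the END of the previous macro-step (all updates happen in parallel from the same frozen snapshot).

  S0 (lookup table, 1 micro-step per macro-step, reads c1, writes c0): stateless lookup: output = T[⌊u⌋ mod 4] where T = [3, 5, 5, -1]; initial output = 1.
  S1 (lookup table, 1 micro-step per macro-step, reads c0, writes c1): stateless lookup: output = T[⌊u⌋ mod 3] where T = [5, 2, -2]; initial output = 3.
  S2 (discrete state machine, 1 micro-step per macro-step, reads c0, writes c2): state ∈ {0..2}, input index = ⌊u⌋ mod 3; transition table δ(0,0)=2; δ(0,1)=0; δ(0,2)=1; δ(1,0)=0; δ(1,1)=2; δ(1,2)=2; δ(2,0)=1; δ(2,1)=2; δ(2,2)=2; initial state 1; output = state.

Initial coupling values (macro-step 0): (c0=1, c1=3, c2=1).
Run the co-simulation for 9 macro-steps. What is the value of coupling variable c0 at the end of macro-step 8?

c0 at macro-step 8 = 5

macro 1: S0 reads c1=3 → after 1×micro: -1; S1 reads c0=1 → after 1×micro: 2; S2 reads c0=1 → after 1×micro: 2 ⇒ (c0=-1, c1=2, c2=2)
macro 2: S0 reads c1=2 → after 1×micro: 5; S1 reads c0=-1 → after 1×micro: -2; S2 reads c0=-1 → after 1×micro: 2 ⇒ (c0=5, c1=-2, c2=2)
macro 3: S0 reads c1=-2 → after 1×micro: 5; S1 reads c0=5 → after 1×micro: -2; S2 reads c0=5 → after 1×micro: 2 ⇒ (c0=5, c1=-2, c2=2)
macro 4: S0 reads c1=-2 → after 1×micro: 5; S1 reads c0=5 → after 1×micro: -2; S2 reads c0=5 → after 1×micro: 2 ⇒ (c0=5, c1=-2, c2=2)
macro 5: S0 reads c1=-2 → after 1×micro: 5; S1 reads c0=5 → after 1×micro: -2; S2 reads c0=5 → after 1×micro: 2 ⇒ (c0=5, c1=-2, c2=2)
macro 6: S0 reads c1=-2 → after 1×micro: 5; S1 reads c0=5 → after 1×micro: -2; S2 reads c0=5 → after 1×micro: 2 ⇒ (c0=5, c1=-2, c2=2)
macro 7: S0 reads c1=-2 → after 1×micro: 5; S1 reads c0=5 → after 1×micro: -2; S2 reads c0=5 → after 1×micro: 2 ⇒ (c0=5, c1=-2, c2=2)
macro 8: S0 reads c1=-2 → after 1×micro: 5; S1 reads c0=5 → after 1×micro: -2; S2 reads c0=5 → after 1×micro: 2 ⇒ (c0=5, c1=-2, c2=2)
macro 9: S0 reads c1=-2 → after 1×micro: 5; S1 reads c0=5 → after 1×micro: -2; S2 reads c0=5 → after 1×micro: 2 ⇒ (c0=5, c1=-2, c2=2)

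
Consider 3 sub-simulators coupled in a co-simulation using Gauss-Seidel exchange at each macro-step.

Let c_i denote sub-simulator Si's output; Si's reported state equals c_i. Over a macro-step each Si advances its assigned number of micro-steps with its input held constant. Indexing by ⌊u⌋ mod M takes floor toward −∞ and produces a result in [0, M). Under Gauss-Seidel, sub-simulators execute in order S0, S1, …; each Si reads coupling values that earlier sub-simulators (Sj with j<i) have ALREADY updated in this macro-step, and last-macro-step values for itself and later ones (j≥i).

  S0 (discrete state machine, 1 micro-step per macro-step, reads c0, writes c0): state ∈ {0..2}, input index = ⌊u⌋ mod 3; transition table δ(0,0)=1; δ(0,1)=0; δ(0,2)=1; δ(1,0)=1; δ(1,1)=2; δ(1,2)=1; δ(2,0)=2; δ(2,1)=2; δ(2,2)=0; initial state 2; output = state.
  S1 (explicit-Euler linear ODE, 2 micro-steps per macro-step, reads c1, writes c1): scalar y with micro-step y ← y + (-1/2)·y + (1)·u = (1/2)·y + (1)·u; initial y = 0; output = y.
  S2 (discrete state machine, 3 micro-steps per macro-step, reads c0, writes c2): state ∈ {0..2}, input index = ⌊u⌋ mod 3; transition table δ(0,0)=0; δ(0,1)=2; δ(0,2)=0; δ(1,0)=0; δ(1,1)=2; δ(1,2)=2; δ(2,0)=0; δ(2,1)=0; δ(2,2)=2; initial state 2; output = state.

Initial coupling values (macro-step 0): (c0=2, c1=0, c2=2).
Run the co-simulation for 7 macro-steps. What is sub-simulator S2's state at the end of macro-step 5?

S2 state at macro-step 5 = 2

macro 1: S0 reads c0=2 → after 1×micro: 0; S1 reads c1=0 → after 2×micro: 0; S2 reads c0=0 → after 3×micro: 0 ⇒ (c0=0, c1=0, c2=0)
macro 2: S0 reads c0=0 → after 1×micro: 1; S1 reads c1=0 → after 2×micro: 0; S2 reads c0=1 → after 3×micro: 2 ⇒ (c0=1, c1=0, c2=2)
macro 3: S0 reads c0=1 → after 1×micro: 2; S1 reads c1=0 → after 2×micro: 0; S2 reads c0=2 → after 3×micro: 2 ⇒ (c0=2, c1=0, c2=2)
macro 4: S0 reads c0=2 → after 1×micro: 0; S1 reads c1=0 → after 2×micro: 0; S2 reads c0=0 → after 3×micro: 0 ⇒ (c0=0, c1=0, c2=0)
macro 5: S0 reads c0=0 → after 1×micro: 1; S1 reads c1=0 → after 2×micro: 0; S2 reads c0=1 → after 3×micro: 2 ⇒ (c0=1, c1=0, c2=2)
macro 6: S0 reads c0=1 → after 1×micro: 2; S1 reads c1=0 → after 2×micro: 0; S2 reads c0=2 → after 3×micro: 2 ⇒ (c0=2, c1=0, c2=2)
macro 7: S0 reads c0=2 → after 1×micro: 0; S1 reads c1=0 → after 2×micro: 0; S2 reads c0=0 → after 3×micro: 0 ⇒ (c0=0, c1=0, c2=0)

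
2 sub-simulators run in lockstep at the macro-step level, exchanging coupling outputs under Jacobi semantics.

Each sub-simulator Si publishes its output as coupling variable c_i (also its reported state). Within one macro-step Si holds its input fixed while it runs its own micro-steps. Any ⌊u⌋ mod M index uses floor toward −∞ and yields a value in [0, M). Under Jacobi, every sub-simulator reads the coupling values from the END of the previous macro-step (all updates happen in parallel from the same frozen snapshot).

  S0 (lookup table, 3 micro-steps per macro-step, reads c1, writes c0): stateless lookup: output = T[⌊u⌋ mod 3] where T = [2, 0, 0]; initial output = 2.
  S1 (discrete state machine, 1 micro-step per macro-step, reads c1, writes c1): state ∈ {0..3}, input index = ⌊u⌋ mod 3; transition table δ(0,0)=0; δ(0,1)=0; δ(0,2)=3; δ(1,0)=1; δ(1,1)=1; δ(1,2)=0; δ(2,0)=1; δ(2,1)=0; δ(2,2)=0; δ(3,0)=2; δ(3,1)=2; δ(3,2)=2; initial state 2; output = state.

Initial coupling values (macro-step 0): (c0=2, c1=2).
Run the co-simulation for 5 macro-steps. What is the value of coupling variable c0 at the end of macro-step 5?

macro 1: S0 reads c1=2 → after 3×micro: 0; S1 reads c1=2 → after 1×micro: 0 ⇒ (c0=0, c1=0)
macro 2: S0 reads c1=0 → after 3×micro: 2; S1 reads c1=0 → after 1×micro: 0 ⇒ (c0=2, c1=0)
macro 3: S0 reads c1=0 → after 3×micro: 2; S1 reads c1=0 → after 1×micro: 0 ⇒ (c0=2, c1=0)
macro 4: S0 reads c1=0 → after 3×micro: 2; S1 reads c1=0 → after 1×micro: 0 ⇒ (c0=2, c1=0)
macro 5: S0 reads c1=0 → after 3×micro: 2; S1 reads c1=0 → after 1×micro: 0 ⇒ (c0=2, c1=0)

c0 at macro-step 5 = 2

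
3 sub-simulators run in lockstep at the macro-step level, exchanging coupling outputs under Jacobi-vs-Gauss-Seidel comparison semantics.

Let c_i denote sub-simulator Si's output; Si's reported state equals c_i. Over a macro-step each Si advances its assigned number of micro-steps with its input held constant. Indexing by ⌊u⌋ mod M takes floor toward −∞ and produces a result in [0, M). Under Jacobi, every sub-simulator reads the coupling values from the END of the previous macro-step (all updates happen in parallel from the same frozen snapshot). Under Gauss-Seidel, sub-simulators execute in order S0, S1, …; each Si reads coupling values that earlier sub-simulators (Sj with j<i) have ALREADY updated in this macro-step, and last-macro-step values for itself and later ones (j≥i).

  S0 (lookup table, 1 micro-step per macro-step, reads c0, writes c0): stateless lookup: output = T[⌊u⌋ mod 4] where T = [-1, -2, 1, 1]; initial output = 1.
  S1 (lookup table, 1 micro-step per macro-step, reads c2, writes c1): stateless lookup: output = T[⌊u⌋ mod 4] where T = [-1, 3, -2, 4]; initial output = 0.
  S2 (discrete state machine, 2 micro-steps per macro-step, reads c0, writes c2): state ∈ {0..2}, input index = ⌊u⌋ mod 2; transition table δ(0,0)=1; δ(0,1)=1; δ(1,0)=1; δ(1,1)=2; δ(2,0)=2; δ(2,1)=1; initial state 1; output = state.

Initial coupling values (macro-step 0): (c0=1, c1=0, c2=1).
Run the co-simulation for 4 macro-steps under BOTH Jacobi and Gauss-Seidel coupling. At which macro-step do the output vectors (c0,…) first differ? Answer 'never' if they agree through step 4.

[Jacobi] macro 1: S0 reads c0=1 → after 1×micro: -2; S1 reads c2=1 → after 1×micro: 3; S2 reads c0=1 → after 2×micro: 1 ⇒ (c0=-2, c1=3, c2=1)
[Jacobi] macro 2: S0 reads c0=-2 → after 1×micro: 1; S1 reads c2=1 → after 1×micro: 3; S2 reads c0=-2 → after 2×micro: 1 ⇒ (c0=1, c1=3, c2=1)
[Jacobi] macro 3: S0 reads c0=1 → after 1×micro: -2; S1 reads c2=1 → after 1×micro: 3; S2 reads c0=1 → after 2×micro: 1 ⇒ (c0=-2, c1=3, c2=1)
[Jacobi] macro 4: S0 reads c0=-2 → after 1×micro: 1; S1 reads c2=1 → after 1×micro: 3; S2 reads c0=-2 → after 2×micro: 1 ⇒ (c0=1, c1=3, c2=1)
[Gauss-Seidel] macro 1: S0 reads c0=1 → after 1×micro: -2; S1 reads c2=1 → after 1×micro: 3; S2 reads c0=-2 → after 2×micro: 1 ⇒ (c0=-2, c1=3, c2=1)
[Gauss-Seidel] macro 2: S0 reads c0=-2 → after 1×micro: 1; S1 reads c2=1 → after 1×micro: 3; S2 reads c0=1 → after 2×micro: 1 ⇒ (c0=1, c1=3, c2=1)
[Gauss-Seidel] macro 3: S0 reads c0=1 → after 1×micro: -2; S1 reads c2=1 → after 1×micro: 3; S2 reads c0=-2 → after 2×micro: 1 ⇒ (c0=-2, c1=3, c2=1)
[Gauss-Seidel] macro 4: S0 reads c0=-2 → after 1×micro: 1; S1 reads c2=1 → after 1×micro: 3; S2 reads c0=1 → after 2×micro: 1 ⇒ (c0=1, c1=3, c2=1)

first divergence at macro-step: never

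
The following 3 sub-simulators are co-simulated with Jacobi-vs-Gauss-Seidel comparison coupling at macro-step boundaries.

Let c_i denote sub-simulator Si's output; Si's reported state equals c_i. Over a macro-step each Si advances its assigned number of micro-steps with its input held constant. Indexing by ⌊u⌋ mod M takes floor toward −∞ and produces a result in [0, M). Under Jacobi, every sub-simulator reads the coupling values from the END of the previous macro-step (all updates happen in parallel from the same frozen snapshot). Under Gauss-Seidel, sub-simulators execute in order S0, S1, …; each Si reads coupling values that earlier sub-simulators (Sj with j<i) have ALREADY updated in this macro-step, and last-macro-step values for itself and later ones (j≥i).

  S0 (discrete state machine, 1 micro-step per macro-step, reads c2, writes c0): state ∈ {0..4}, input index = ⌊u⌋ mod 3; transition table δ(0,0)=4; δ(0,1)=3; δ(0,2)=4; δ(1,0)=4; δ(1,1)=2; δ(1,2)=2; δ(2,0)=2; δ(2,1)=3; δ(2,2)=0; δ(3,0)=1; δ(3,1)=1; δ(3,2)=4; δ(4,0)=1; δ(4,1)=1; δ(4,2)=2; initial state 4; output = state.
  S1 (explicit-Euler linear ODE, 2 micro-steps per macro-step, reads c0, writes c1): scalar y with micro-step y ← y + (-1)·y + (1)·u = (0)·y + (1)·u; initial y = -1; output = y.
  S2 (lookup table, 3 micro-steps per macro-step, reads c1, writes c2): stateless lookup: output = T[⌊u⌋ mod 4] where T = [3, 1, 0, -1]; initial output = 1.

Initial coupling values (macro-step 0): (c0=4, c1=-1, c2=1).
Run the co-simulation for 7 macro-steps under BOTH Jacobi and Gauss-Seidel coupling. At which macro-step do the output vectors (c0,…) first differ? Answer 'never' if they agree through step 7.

[Jacobi] macro 1: S0 reads c2=1 → after 1×micro: 1; S1 reads c0=4 → after 2×micro: 4; S2 reads c1=-1 → after 3×micro: -1 ⇒ (c0=1, c1=4, c2=-1)
[Jacobi] macro 2: S0 reads c2=-1 → after 1×micro: 2; S1 reads c0=1 → after 2×micro: 1; S2 reads c1=4 → after 3×micro: 3 ⇒ (c0=2, c1=1, c2=3)
[Jacobi] macro 3: S0 reads c2=3 → after 1×micro: 2; S1 reads c0=2 → after 2×micro: 2; S2 reads c1=1 → after 3×micro: 1 ⇒ (c0=2, c1=2, c2=1)
[Jacobi] macro 4: S0 reads c2=1 → after 1×micro: 3; S1 reads c0=2 → after 2×micro: 2; S2 reads c1=2 → after 3×micro: 0 ⇒ (c0=3, c1=2, c2=0)
[Jacobi] macro 5: S0 reads c2=0 → after 1×micro: 1; S1 reads c0=3 → after 2×micro: 3; S2 reads c1=2 → after 3×micro: 0 ⇒ (c0=1, c1=3, c2=0)
[Jacobi] macro 6: S0 reads c2=0 → after 1×micro: 4; S1 reads c0=1 → after 2×micro: 1; S2 reads c1=3 → after 3×micro: -1 ⇒ (c0=4, c1=1, c2=-1)
[Jacobi] macro 7: S0 reads c2=-1 → after 1×micro: 2; S1 reads c0=4 → after 2×micro: 4; S2 reads c1=1 → after 3×micro: 1 ⇒ (c0=2, c1=4, c2=1)
[Gauss-Seidel] macro 1: S0 reads c2=1 → after 1×micro: 1; S1 reads c0=1 → after 2×micro: 1; S2 reads c1=1 → after 3×micro: 1 ⇒ (c0=1, c1=1, c2=1)
[Gauss-Seidel] macro 2: S0 reads c2=1 → after 1×micro: 2; S1 reads c0=2 → after 2×micro: 2; S2 reads c1=2 → after 3×micro: 0 ⇒ (c0=2, c1=2, c2=0)
[Gauss-Seidel] macro 3: S0 reads c2=0 → after 1×micro: 2; S1 reads c0=2 → after 2×micro: 2; S2 reads c1=2 → after 3×micro: 0 ⇒ (c0=2, c1=2, c2=0)
[Gauss-Seidel] macro 4: S0 reads c2=0 → after 1×micro: 2; S1 reads c0=2 → after 2×micro: 2; S2 reads c1=2 → after 3×micro: 0 ⇒ (c0=2, c1=2, c2=0)
[Gauss-Seidel] macro 5: S0 reads c2=0 → after 1×micro: 2; S1 reads c0=2 → after 2×micro: 2; S2 reads c1=2 → after 3×micro: 0 ⇒ (c0=2, c1=2, c2=0)
[Gauss-Seidel] macro 6: S0 reads c2=0 → after 1×micro: 2; S1 reads c0=2 → after 2×micro: 2; S2 reads c1=2 → after 3×micro: 0 ⇒ (c0=2, c1=2, c2=0)
[Gauss-Seidel] macro 7: S0 reads c2=0 → after 1×micro: 2; S1 reads c0=2 → after 2×micro: 2; S2 reads c1=2 → after 3×micro: 0 ⇒ (c0=2, c1=2, c2=0)

first divergence at macro-step: 1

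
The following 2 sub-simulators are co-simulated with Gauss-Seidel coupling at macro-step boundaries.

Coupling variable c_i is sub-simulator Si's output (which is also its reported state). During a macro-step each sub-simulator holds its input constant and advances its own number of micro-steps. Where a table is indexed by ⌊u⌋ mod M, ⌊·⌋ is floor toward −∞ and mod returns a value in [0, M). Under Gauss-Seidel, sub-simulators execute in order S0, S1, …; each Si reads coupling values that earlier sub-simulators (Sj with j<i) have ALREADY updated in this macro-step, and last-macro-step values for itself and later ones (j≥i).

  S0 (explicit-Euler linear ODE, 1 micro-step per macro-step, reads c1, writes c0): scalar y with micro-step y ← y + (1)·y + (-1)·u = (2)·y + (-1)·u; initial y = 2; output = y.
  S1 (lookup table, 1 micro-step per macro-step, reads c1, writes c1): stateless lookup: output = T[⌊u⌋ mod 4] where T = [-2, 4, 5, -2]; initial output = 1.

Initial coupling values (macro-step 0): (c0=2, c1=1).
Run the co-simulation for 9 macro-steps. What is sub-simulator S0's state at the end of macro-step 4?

macro 1: S0 reads c1=1 → after 1×micro: 3; S1 reads c1=1 → after 1×micro: 4 ⇒ (c0=3, c1=4)
macro 2: S0 reads c1=4 → after 1×micro: 2; S1 reads c1=4 → after 1×micro: -2 ⇒ (c0=2, c1=-2)
macro 3: S0 reads c1=-2 → after 1×micro: 6; S1 reads c1=-2 → after 1×micro: 5 ⇒ (c0=6, c1=5)
macro 4: S0 reads c1=5 → after 1×micro: 7; S1 reads c1=5 → after 1×micro: 4 ⇒ (c0=7, c1=4)
macro 5: S0 reads c1=4 → after 1×micro: 10; S1 reads c1=4 → after 1×micro: -2 ⇒ (c0=10, c1=-2)
macro 6: S0 reads c1=-2 → after 1×micro: 22; S1 reads c1=-2 → after 1×micro: 5 ⇒ (c0=22, c1=5)
macro 7: S0 reads c1=5 → after 1×micro: 39; S1 reads c1=5 → after 1×micro: 4 ⇒ (c0=39, c1=4)
macro 8: S0 reads c1=4 → after 1×micro: 74; S1 reads c1=4 → after 1×micro: -2 ⇒ (c0=74, c1=-2)
macro 9: S0 reads c1=-2 → after 1×micro: 150; S1 reads c1=-2 → after 1×micro: 5 ⇒ (c0=150, c1=5)

S0 state at macro-step 4 = 7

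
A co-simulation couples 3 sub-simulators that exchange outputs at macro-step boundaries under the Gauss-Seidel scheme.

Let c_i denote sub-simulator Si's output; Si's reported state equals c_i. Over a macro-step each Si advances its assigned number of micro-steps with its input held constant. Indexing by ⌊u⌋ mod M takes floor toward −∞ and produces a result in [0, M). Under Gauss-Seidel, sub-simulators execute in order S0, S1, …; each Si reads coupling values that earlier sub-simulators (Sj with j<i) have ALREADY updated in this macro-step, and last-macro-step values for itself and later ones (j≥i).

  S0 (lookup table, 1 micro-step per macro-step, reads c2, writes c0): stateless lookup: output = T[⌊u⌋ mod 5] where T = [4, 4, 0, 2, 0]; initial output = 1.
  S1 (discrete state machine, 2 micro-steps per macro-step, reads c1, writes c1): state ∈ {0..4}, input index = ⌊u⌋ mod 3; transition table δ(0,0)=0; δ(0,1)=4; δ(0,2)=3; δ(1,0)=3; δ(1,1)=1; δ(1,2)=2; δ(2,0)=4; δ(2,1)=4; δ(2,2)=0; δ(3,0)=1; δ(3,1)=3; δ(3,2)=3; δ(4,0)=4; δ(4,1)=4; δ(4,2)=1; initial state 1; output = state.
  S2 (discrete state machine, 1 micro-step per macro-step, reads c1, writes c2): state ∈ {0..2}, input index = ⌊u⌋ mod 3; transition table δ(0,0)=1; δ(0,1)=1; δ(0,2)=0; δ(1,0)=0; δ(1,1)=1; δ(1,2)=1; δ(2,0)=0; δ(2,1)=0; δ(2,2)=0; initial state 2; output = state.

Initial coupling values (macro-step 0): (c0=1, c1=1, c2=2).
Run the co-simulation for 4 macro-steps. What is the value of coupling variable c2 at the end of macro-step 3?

macro 1: S0 reads c2=2 → after 1×micro: 0; S1 reads c1=1 → after 2×micro: 1; S2 reads c1=1 → after 1×micro: 0 ⇒ (c0=0, c1=1, c2=0)
macro 2: S0 reads c2=0 → after 1×micro: 4; S1 reads c1=1 → after 2×micro: 1; S2 reads c1=1 → after 1×micro: 1 ⇒ (c0=4, c1=1, c2=1)
macro 3: S0 reads c2=1 → after 1×micro: 4; S1 reads c1=1 → after 2×micro: 1; S2 reads c1=1 → after 1×micro: 1 ⇒ (c0=4, c1=1, c2=1)
macro 4: S0 reads c2=1 → after 1×micro: 4; S1 reads c1=1 → after 2×micro: 1; S2 reads c1=1 → after 1×micro: 1 ⇒ (c0=4, c1=1, c2=1)

c2 at macro-step 3 = 1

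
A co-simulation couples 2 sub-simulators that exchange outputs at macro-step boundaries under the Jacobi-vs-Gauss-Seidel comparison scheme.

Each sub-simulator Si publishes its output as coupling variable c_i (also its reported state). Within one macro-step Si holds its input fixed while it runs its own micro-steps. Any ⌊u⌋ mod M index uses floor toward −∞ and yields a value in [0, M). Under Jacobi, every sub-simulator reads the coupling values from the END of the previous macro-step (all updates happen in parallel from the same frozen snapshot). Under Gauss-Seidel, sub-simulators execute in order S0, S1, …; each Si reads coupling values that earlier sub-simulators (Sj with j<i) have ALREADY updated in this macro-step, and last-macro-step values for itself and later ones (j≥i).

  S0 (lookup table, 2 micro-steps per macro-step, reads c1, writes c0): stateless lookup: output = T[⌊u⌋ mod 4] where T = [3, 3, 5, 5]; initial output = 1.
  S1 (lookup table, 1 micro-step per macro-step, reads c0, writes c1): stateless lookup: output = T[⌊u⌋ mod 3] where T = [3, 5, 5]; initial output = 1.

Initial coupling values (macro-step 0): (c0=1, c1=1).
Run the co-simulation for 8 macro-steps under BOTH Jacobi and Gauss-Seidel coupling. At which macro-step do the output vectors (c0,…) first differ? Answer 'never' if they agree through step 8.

first divergence at macro-step: 1

[Jacobi] macro 1: S0 reads c1=1 → after 2×micro: 3; S1 reads c0=1 → after 1×micro: 5 ⇒ (c0=3, c1=5)
[Jacobi] macro 2: S0 reads c1=5 → after 2×micro: 3; S1 reads c0=3 → after 1×micro: 3 ⇒ (c0=3, c1=3)
[Jacobi] macro 3: S0 reads c1=3 → after 2×micro: 5; S1 reads c0=3 → after 1×micro: 3 ⇒ (c0=5, c1=3)
[Jacobi] macro 4: S0 reads c1=3 → after 2×micro: 5; S1 reads c0=5 → after 1×micro: 5 ⇒ (c0=5, c1=5)
[Jacobi] macro 5: S0 reads c1=5 → after 2×micro: 3; S1 reads c0=5 → after 1×micro: 5 ⇒ (c0=3, c1=5)
[Jacobi] macro 6: S0 reads c1=5 → after 2×micro: 3; S1 reads c0=3 → after 1×micro: 3 ⇒ (c0=3, c1=3)
[Jacobi] macro 7: S0 reads c1=3 → after 2×micro: 5; S1 reads c0=3 → after 1×micro: 3 ⇒ (c0=5, c1=3)
[Jacobi] macro 8: S0 reads c1=3 → after 2×micro: 5; S1 reads c0=5 → after 1×micro: 5 ⇒ (c0=5, c1=5)
[Gauss-Seidel] macro 1: S0 reads c1=1 → after 2×micro: 3; S1 reads c0=3 → after 1×micro: 3 ⇒ (c0=3, c1=3)
[Gauss-Seidel] macro 2: S0 reads c1=3 → after 2×micro: 5; S1 reads c0=5 → after 1×micro: 5 ⇒ (c0=5, c1=5)
[Gauss-Seidel] macro 3: S0 reads c1=5 → after 2×micro: 3; S1 reads c0=3 → after 1×micro: 3 ⇒ (c0=3, c1=3)
[Gauss-Seidel] macro 4: S0 reads c1=3 → after 2×micro: 5; S1 reads c0=5 → after 1×micro: 5 ⇒ (c0=5, c1=5)
[Gauss-Seidel] macro 5: S0 reads c1=5 → after 2×micro: 3; S1 reads c0=3 → after 1×micro: 3 ⇒ (c0=3, c1=3)
[Gauss-Seidel] macro 6: S0 reads c1=3 → after 2×micro: 5; S1 reads c0=5 → after 1×micro: 5 ⇒ (c0=5, c1=5)
[Gauss-Seidel] macro 7: S0 reads c1=5 → after 2×micro: 3; S1 reads c0=3 → after 1×micro: 3 ⇒ (c0=3, c1=3)
[Gauss-Seidel] macro 8: S0 reads c1=3 → after 2×micro: 5; S1 reads c0=5 → after 1×micro: 5 ⇒ (c0=5, c1=5)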